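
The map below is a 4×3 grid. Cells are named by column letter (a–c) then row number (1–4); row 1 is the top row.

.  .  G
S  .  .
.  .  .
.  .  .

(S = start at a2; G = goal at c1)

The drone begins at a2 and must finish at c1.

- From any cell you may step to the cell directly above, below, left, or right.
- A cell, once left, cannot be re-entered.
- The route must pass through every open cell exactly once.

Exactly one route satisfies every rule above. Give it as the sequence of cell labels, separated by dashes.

a2 - a1 - b1 - b2 - b3 - a3 - a4 - b4 - c4 - c3 - c2 - c1

Need to visit all 12 open cells exactly once, starting at a2 and ending at c1.
Cell a4 has only two open neighbours (a3 and b4), so the path must pass straight through it: one of those is the cell it's entered from and the other is where it exits.
Route from a2: up 1 to a1, right 1 to b1, down 2 to b3, left 1 to a3, down 1 to a4, right 2 to c4, up 3 to c1 — 11 moves in all.
Check: all 12 open cells covered.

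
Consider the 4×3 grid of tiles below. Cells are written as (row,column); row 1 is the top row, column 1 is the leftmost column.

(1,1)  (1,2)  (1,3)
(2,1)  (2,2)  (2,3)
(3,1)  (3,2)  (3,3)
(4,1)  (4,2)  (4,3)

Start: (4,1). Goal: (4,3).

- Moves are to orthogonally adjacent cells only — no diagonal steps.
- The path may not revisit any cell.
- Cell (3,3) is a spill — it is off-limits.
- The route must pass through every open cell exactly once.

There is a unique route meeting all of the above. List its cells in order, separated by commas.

Need to visit all 11 open cells exactly once, starting at (4,1) and ending at (4,3).
Cell (1,1) has only two open neighbours ((2,1) and (1,2)), so the path must pass straight through it: one of those is the cell it's entered from and the other is where it exits.
Route from (4,1): 3× up (reaching (1,1)), 2× right (reaching (1,3)), down to (2,3), left to (2,2), 2× down (reaching (4,2)), right to (4,3) — 10 moves in all.
Check: all 11 open cells covered.

(4,1), (3,1), (2,1), (1,1), (1,2), (1,3), (2,3), (2,2), (3,2), (4,2), (4,3)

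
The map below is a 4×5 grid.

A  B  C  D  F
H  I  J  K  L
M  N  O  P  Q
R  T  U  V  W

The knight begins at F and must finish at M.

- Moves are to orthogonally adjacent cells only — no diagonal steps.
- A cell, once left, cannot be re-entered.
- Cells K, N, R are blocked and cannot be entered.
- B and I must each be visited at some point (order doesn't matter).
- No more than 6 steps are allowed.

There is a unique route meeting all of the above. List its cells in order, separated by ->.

The 6-move cap with required stops at B, I leaves no slack for detours.
Route from F: left 3 to B, down 1 to I, left 1 to H, down 1 to M — 6 moves in all.
Check: all required cells visited; 6 ≤ 6 moves.

F -> D -> C -> B -> I -> H -> M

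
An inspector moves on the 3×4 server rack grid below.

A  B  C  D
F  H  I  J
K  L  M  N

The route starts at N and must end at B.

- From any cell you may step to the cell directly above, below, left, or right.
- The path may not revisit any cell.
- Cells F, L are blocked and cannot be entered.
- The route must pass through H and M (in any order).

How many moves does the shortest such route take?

Any route passes through H and M in some order between N and B. Summing Manhattan distances along each leg and taking the cheapest ordering (N → M → H → B) gives a lower bound of 1 + 2 + 1 = 4 moves.
A route of 4 moves achieves this: N → M → I → H → B.
Since 4 matches the lower bound, it is optimal.

4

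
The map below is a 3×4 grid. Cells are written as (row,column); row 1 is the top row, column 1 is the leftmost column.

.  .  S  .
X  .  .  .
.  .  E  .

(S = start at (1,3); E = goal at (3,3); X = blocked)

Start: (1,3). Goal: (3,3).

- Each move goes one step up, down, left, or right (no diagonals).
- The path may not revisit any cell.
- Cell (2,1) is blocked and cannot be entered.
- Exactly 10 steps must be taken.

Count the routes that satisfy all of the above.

Need simple routes of exactly 10 moves from (1,3) to (3,3) (Manhattan distance 2, so 4 moves are spent on a detour and 4 undoing it).
No route satisfies every constraint, so the count is 0.

0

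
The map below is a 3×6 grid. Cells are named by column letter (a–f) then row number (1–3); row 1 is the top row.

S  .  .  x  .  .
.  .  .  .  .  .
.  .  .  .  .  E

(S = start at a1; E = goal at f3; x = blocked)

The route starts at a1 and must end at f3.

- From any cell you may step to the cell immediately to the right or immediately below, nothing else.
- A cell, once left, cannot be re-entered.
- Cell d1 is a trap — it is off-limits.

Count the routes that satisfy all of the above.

15

A right/down-only route from a1 to f3 makes exactly 2 down-moves and 5 right-moves in some order.
With no other constraints that would be C(7,2) = 21 routes.
Subtract routes through each blocked cell (inclusion–exclusion for overlaps): − through d1: 6 → 15.
That gives 15 routes.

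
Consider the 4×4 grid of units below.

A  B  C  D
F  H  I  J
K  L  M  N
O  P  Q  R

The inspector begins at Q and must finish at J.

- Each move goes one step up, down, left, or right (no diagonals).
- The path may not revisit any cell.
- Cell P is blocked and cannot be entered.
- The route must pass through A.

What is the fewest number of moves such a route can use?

Any route passes through A somewhere between Q and J. Summing Manhattan distances along the two legs (Q → A → J) gives a lower bound of 5 + 4 = 9 moves.
A route of 9 moves achieves this: Q → M → I → H → F → A → B → C → D → J.
Since 9 matches the lower bound, it is optimal.

9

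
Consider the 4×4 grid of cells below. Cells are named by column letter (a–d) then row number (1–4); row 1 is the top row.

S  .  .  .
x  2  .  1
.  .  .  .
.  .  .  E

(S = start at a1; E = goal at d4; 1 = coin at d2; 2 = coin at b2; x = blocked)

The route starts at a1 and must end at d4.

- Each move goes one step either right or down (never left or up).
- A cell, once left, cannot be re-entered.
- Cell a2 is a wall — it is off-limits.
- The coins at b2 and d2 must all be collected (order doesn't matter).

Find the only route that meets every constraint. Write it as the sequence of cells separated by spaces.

Moves only go right or down, so the column and row indices never decrease.
Route from a1: right to b1, down to b2, 2× right (reaching d2), 2× down (reaching d4) — 6 moves in all.
Check: all required cells visited.

a1 b1 b2 c2 d2 d3 d4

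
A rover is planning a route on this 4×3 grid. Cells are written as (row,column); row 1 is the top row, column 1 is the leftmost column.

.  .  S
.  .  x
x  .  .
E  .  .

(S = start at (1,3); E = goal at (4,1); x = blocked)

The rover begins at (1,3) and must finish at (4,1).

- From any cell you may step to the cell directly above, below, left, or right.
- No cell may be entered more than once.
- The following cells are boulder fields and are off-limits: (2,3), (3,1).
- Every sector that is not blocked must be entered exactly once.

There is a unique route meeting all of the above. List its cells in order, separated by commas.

(1,3), (1,2), (1,1), (2,1), (2,2), (3,2), (3,3), (4,3), (4,2), (4,1)

Need to visit all 10 open cells exactly once, starting at (1,3) and ending at (4,1).
Route from (1,3): 2× left (reaching (1,1)), down to (2,1), right to (2,2), down to (3,2), right to (3,3), down to (4,3), 2× left (reaching (4,1)) — 9 moves in all.
Check: all 10 open cells covered.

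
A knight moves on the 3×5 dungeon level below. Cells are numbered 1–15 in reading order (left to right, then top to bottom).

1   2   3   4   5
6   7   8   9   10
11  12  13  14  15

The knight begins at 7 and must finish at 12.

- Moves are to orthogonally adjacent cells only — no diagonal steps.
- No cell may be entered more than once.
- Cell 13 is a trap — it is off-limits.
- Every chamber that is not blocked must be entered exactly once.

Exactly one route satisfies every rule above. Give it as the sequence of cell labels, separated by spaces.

7 8 9 14 15 10 5 4 3 2 1 6 11 12

Need to visit all 14 open cells exactly once, starting at 7 and ending at 12.
Route from 7: 2× right (reaching 9), down to 14, right to 15, 2× up (reaching 5), 4× left (reaching 1), 2× down (reaching 11), right to 12 — 13 moves in all.
Check: all 14 open cells covered.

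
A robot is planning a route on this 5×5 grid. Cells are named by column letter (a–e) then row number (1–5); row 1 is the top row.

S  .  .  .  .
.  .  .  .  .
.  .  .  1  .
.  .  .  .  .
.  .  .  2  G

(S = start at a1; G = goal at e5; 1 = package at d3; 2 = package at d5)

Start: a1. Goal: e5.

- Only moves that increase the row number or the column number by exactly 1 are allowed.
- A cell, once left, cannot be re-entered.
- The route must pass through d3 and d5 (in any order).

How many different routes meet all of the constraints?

10

A right/down-only route from a1 to e5 makes exactly 4 down-moves and 4 right-moves in some order.
With no other constraints that would be C(8,4) = 70 routes.
A monotone route can only reach the required cells in the order d3, d5, so split there and multiply the segment counts: a1→d3: 10; d3→d5: 1; d5→e5: 1; product = 10.
That gives 10 routes.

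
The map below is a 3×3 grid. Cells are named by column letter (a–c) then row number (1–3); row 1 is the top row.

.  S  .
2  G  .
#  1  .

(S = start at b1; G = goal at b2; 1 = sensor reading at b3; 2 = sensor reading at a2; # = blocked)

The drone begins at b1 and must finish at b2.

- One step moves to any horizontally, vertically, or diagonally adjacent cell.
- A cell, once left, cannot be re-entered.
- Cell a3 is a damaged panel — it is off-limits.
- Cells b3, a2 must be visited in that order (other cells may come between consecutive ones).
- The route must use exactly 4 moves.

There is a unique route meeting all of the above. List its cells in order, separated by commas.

b1, c2, b3, a2, b2

The waypoints must appear in the order b3, a2, with no cell reused.
Route from b1: down-right 1 to c2, down-left 1 to b3, up-left 1 to a2, right 1 to b2 — 4 moves in all.
Check: order respected (1 at step 2, 2 at step 3); 4 moves as required.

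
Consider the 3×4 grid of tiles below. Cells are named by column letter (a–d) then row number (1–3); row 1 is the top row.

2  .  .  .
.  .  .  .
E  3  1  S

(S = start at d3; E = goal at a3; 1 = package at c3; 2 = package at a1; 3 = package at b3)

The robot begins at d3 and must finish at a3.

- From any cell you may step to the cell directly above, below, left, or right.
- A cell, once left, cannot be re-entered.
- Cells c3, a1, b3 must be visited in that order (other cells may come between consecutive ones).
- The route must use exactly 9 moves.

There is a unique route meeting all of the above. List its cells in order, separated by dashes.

The waypoints must appear in the order c3, a1, b3, with no cell reused.
Route from d3: left 1 to c3, up 2 to c1, left 2 to a1, down 1 to a2, right 1 to b2, down 1 to b3, left 1 to a3 — 9 moves in all.
Check: order respected (1 at step 1, 2 at step 5, 3 at step 8); 9 moves as required.

d3 - c3 - c2 - c1 - b1 - a1 - a2 - b2 - b3 - a3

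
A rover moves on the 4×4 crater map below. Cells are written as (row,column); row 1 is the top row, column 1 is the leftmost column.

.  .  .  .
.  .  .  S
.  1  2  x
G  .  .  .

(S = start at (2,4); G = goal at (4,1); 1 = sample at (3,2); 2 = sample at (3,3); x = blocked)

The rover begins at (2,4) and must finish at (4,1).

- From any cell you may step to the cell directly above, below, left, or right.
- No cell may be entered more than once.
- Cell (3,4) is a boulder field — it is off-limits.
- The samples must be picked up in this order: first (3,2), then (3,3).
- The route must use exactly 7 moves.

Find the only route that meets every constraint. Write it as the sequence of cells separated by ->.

(2,4) -> (2,3) -> (2,2) -> (3,2) -> (3,3) -> (4,3) -> (4,2) -> (4,1)

The waypoints must appear in the order (3,2), (3,3), with no cell reused.
Route from (2,4): 2× left (reaching (2,2)), down to (3,2), right to (3,3), down to (4,3), 2× left (reaching (4,1)) — 7 moves in all.
Check: order respected (1 at step 3, 2 at step 4); 7 moves as required.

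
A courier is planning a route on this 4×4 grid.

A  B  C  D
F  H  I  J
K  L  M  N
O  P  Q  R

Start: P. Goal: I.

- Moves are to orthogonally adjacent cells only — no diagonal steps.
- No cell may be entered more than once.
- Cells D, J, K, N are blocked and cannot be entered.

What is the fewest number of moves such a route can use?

3

The Manhattan distance from P to I is |4−2| + |2−3| = 3, so at least 3 moves are needed.
A route of 3 moves achieves this: P → L → H → I.
Since 3 matches the lower bound, it is optimal.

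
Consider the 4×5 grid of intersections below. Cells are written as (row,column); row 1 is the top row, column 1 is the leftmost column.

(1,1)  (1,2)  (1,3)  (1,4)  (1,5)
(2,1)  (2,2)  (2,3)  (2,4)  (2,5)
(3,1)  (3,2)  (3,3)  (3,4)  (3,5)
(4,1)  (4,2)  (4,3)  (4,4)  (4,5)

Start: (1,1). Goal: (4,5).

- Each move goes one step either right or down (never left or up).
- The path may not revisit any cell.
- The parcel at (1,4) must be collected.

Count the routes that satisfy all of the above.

A right/down-only route from (1,1) to (4,5) makes exactly 3 down-moves and 4 right-moves in some order.
With no other constraints that would be C(7,3) = 35 routes.
Split at (1,4) and multiply the segment counts: (1,1)→(1,4): 1; (1,4)→(4,5): 4; product = 4.
That gives 4 routes.

4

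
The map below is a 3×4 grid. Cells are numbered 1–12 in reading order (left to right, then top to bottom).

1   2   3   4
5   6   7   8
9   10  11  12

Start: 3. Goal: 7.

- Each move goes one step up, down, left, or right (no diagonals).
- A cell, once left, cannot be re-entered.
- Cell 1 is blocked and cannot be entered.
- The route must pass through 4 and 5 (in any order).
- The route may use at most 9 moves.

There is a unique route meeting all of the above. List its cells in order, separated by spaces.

The budget equals the shortest possible length, so every move has to be on a shortest route through the required cells.
Route from 3: right to 4, 2× down (reaching 12), 3× left (reaching 9), up to 5, 2× right (reaching 7) — 9 moves in all.
Check: all required cells visited; 9 ≤ 9 moves.

3 4 8 12 11 10 9 5 6 7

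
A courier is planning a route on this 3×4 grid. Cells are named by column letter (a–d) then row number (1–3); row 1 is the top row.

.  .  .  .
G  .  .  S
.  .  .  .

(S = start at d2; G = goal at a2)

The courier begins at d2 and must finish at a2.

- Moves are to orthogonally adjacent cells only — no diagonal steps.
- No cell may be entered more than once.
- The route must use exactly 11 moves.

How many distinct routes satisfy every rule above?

Need simple routes of exactly 11 moves from d2 to a2 (Manhattan distance 3, so 4 moves are spent on a detour and 4 undoing it).
No route satisfies every constraint, so the count is 0.

0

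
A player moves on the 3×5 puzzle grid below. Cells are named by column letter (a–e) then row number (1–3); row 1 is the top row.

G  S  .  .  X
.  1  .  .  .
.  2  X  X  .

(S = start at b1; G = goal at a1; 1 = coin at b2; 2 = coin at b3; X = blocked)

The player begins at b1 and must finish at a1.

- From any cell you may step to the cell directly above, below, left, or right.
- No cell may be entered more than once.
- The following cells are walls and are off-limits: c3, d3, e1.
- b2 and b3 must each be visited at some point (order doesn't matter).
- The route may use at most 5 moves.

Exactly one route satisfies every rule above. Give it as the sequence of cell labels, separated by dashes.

The 5-move cap with required stops at b2, b3 leaves no slack for detours.
Route from b1: down 2 to b3, left 1 to a3, up 2 to a1 — 5 moves in all.
Check: all required cells visited; 5 ≤ 5 moves.

b1 - b2 - b3 - a3 - a2 - a1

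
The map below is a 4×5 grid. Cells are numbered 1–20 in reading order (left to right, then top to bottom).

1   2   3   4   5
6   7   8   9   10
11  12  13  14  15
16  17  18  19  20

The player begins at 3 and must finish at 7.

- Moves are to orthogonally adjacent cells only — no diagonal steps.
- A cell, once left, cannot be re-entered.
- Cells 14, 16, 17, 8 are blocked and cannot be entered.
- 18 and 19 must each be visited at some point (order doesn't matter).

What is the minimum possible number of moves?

Any route passes through 18 and 19 in some order between 3 and 7. Summing Manhattan distances along each leg and taking the cheapest ordering (3 → 18 → 19 → 7) gives a lower bound of 3 + 1 + 4 = 8 moves.
That bound ignores the blocked cells. Measuring each leg by the fewest moves that actually steer around them (3→18: 5; 18→19: 1; 19→7: 4) raises the lower bound to 10.
A route of 10 moves exists: 3 → 4 → 9 → 10 → 15 → 20 → 19 → 18 → 13 → 12 → 7.
Since 10 matches that lower bound, it is optimal.

10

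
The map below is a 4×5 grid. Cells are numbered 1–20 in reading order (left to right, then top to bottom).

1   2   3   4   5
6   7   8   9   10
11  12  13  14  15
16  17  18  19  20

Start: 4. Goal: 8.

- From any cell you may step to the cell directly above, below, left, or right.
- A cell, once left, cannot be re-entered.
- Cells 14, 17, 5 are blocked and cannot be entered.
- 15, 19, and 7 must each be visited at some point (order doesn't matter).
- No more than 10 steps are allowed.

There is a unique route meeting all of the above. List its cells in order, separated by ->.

4 -> 9 -> 10 -> 15 -> 20 -> 19 -> 18 -> 13 -> 12 -> 7 -> 8

Any route must reach 15, 19, and 7 and still end at 8 within 10 moves, so the order of the required stops is forced.
Route from 4: down to 9, right to 10, 2× down (reaching 20), 2× left (reaching 18), up to 13, left to 12, up to 7, right to 8 — 10 moves in all.
Check: all required cells visited; 10 ≤ 10 moves.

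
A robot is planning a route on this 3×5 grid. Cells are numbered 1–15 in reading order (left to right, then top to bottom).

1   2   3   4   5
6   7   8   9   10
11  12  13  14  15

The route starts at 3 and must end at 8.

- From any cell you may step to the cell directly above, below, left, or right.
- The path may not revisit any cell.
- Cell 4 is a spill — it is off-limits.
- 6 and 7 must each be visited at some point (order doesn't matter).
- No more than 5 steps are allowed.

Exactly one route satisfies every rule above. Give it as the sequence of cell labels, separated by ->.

The 5-move cap with required stops at 6, 7 leaves no slack for detours.
Route from 3: 2× left (reaching 1), down to 6, 2× right (reaching 8) — 5 moves in all.
Check: all required cells visited; 5 ≤ 5 moves.

3 -> 2 -> 1 -> 6 -> 7 -> 8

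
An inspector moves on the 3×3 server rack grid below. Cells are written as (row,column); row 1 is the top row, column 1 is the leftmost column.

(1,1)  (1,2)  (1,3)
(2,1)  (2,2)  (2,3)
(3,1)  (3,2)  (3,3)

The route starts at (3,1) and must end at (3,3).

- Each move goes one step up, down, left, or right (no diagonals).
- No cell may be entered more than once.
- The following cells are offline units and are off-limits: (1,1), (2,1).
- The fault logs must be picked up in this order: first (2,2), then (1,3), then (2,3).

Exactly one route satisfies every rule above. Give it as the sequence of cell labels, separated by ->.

The waypoints must appear in the order (2,2), (1,3), (2,3), with no cell reused.
Route from (3,1): right 1 to (3,2), up 2 to (1,2), right 1 to (1,3), down 2 to (3,3) — 6 moves in all.
Check: order respected ((2,2) at step 2, (1,3) at step 4, (2,3) at step 5).

(3,1) -> (3,2) -> (2,2) -> (1,2) -> (1,3) -> (2,3) -> (3,3)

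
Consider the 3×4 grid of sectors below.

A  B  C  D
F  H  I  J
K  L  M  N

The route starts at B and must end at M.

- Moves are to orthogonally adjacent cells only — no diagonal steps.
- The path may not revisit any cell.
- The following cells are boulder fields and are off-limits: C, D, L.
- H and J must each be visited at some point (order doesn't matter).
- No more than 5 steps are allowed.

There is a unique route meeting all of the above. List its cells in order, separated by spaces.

B H I J N M

The budget equals the shortest possible length, so every move has to be on a shortest route through the required cells.
Route from B: down 1 to H, right 2 to J, down 1 to N, left 1 to M — 5 moves in all.
Check: all required cells visited; 5 ≤ 5 moves.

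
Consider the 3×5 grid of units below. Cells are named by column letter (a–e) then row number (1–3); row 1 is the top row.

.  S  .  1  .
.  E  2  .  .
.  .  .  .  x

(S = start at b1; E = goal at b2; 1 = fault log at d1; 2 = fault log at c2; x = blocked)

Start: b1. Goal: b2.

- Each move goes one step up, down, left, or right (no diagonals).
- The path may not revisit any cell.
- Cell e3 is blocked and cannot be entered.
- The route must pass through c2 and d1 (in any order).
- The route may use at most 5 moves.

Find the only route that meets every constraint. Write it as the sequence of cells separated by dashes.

The budget equals the shortest possible length, so every move has to be on a shortest route through the required cells.
Route from b1: 2× right (reaching d1), down to d2, 2× left (reaching b2) — 5 moves in all.
Check: all required cells visited; 5 ≤ 5 moves.

b1 - c1 - d1 - d2 - c2 - b2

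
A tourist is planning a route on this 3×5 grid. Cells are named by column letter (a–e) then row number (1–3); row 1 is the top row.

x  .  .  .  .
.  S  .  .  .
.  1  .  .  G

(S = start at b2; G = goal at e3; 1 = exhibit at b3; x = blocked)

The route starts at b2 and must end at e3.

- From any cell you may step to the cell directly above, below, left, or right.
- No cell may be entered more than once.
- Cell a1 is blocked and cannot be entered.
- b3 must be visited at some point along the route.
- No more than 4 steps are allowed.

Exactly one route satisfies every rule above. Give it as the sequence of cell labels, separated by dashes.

b2 - b3 - c3 - d3 - e3

The budget equals the shortest possible length, so every move has to be on a shortest route through the required cells.
Route from b2: down 1 to b3, right 3 to e3 — 4 moves in all.
Check: all required cells visited; 4 ≤ 4 moves.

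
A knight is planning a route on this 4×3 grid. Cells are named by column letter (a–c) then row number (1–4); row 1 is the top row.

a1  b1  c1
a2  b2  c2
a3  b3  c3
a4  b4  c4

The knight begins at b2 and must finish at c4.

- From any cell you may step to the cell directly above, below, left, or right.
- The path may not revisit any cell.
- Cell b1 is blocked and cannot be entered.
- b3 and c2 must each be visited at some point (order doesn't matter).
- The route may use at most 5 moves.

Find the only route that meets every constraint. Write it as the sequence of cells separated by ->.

b2 -> c2 -> c3 -> b3 -> b4 -> c4

The 5-move cap with required stops at b3, c2 leaves no slack for detours.
Route from b2: right 1 to c2, down 1 to c3, left 1 to b3, down 1 to b4, right 1 to c4 — 5 moves in all.
Check: all required cells visited; 5 ≤ 5 moves.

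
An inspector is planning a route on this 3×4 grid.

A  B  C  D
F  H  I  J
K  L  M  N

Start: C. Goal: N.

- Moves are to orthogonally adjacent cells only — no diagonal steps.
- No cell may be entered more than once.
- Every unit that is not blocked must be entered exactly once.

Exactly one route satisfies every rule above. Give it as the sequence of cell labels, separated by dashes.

C - D - J - I - H - B - A - F - K - L - M - N

Need to visit all 12 open cells exactly once, starting at C and ending at N.
Cell K has only two open neighbours (F and L), so the path must pass straight through it: one of those is the cell it's entered from and the other is where it exits.
Route from C: right 1 to D, down 1 to J, left 2 to H, up 1 to B, left 1 to A, down 2 to K, right 3 to N — 11 moves in all.
Check: all 12 open cells covered.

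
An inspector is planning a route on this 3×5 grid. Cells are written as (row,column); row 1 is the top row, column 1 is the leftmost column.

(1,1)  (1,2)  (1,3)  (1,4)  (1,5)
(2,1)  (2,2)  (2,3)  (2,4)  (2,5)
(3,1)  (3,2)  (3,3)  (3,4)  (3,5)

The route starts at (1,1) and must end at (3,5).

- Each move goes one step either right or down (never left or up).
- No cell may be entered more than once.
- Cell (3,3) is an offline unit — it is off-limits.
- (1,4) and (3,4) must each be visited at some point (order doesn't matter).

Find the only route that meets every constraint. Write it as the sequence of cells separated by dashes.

(1,1) - (1,2) - (1,3) - (1,4) - (2,4) - (3,4) - (3,5)

Moves only go right or down, so the column and row indices never decrease.
Route from (1,1): right 3 to (1,4), down 2 to (3,4), right 1 to (3,5) — 6 moves in all.
Check: all required cells visited.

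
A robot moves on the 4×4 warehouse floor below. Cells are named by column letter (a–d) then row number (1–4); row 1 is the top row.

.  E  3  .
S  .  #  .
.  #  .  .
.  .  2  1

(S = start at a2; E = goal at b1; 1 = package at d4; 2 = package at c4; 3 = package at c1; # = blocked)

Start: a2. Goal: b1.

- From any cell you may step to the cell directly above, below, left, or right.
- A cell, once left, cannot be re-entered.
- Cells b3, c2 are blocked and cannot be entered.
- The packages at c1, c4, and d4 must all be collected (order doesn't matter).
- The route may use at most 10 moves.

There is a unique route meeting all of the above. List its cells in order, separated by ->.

Any route must reach c1, c4, and d4 and still end at b1 within 10 moves, so the order of the required stops is forced.
Route from a2: 2× down (reaching a4), 3× right (reaching d4), 3× up (reaching d1), 2× left (reaching b1) — 10 moves in all.
Check: all required cells visited; 10 ≤ 10 moves.

a2 -> a3 -> a4 -> b4 -> c4 -> d4 -> d3 -> d2 -> d1 -> c1 -> b1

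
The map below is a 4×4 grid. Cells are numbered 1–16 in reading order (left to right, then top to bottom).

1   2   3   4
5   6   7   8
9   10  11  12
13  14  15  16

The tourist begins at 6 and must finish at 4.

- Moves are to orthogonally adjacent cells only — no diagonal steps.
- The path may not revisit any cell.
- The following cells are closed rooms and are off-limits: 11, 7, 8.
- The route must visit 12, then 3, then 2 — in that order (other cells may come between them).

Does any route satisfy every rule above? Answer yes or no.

12 must be visited but has only one open neighbour (16), and it is neither the start nor the goal — the route would have to enter and leave through 16, re-entering it.

no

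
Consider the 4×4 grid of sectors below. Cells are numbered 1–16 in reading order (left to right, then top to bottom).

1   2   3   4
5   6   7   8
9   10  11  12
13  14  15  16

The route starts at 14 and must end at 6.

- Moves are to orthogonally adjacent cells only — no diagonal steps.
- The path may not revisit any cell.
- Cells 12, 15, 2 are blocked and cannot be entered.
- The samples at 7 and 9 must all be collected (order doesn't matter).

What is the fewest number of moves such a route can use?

Any route passes through 7 and 9 in some order between 14 and 6. Summing Manhattan distances along each leg and taking the cheapest ordering (14 → 9 → 7 → 6) gives a lower bound of 2 + 3 + 1 = 6 moves.
A route of 6 moves achieves this: 14 → 13 → 9 → 10 → 11 → 7 → 6.
Since 6 matches the lower bound, it is optimal.

6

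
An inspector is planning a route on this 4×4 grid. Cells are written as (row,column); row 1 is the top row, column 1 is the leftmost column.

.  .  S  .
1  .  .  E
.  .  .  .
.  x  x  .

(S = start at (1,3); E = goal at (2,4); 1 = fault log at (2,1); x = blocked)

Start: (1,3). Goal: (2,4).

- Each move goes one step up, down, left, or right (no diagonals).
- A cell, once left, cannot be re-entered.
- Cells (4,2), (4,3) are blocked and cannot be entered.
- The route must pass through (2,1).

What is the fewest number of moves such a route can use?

Any route passes through (2,1) somewhere between (1,3) and (2,4). Summing Manhattan distances along the two legs ((1,3) → (2,1) → (2,4)) gives a lower bound of 3 + 3 = 6 moves.
A route of 6 moves achieves this: (1,3) → (1,2) → (1,1) → (2,1) → (2,2) → (2,3) → (2,4).
Since 6 matches the lower bound, it is optimal.

6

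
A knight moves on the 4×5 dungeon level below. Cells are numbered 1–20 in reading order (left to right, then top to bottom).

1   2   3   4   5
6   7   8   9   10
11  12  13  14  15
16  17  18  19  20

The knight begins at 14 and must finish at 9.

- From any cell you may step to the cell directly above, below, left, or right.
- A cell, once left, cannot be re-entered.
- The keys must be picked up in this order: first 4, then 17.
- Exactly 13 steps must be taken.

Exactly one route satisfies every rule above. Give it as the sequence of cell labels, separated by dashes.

The waypoints must appear in the order 4, 17, with no cell reused.
Route from 14: right to 15, 2× up (reaching 5), 3× left (reaching 2), 3× down (reaching 17), right to 18, 2× up (reaching 8), right to 9 — 13 moves in all.
Check: order respected (4 at step 4, 17 at step 9); 13 moves as required.

14 - 15 - 10 - 5 - 4 - 3 - 2 - 7 - 12 - 17 - 18 - 13 - 8 - 9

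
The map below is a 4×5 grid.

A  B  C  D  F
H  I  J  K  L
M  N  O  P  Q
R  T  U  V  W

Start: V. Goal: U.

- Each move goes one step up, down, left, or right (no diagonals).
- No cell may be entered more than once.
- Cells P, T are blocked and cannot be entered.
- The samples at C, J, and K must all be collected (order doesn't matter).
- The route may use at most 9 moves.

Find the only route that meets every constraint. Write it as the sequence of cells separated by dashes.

V - W - Q - L - K - D - C - J - O - U

The 9-move cap with required stops at C, J, K leaves no slack for detours.
Route from V: right to W, 2× up (reaching L), left to K, up to D, left to C, 3× down (reaching U) — 9 moves in all.
Check: all required cells visited; 9 ≤ 9 moves.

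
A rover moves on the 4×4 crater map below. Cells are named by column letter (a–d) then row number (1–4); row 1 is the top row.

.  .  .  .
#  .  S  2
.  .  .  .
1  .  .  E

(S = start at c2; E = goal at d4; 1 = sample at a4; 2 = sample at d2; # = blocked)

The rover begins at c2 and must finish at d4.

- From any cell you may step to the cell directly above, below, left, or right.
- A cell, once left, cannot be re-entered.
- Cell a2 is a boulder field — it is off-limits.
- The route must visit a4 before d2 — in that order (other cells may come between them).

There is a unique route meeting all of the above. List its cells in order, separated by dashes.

c2 - c3 - c4 - b4 - a4 - a3 - b3 - b2 - b1 - c1 - d1 - d2 - d3 - d4

The waypoints must appear in the order a4, d2, with no cell reused.
Route from c2: 2× down (reaching c4), 2× left (reaching a4), up to a3, right to b3, 2× up (reaching b1), 2× right (reaching d1), 3× down (reaching d4) — 13 moves in all.
Check: order respected (1 at step 4, 2 at step 11).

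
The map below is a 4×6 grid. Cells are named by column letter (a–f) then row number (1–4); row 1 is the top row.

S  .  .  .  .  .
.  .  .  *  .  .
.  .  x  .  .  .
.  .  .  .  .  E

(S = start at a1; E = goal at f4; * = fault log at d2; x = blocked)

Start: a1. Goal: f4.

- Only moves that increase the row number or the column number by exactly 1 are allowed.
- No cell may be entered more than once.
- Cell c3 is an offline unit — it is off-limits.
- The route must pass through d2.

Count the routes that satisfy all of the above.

A right/down-only route from a1 to f4 makes exactly 3 down-moves and 5 right-moves in some order.
With no other constraints that would be C(8,3) = 56 routes.
Split at d2 and multiply the segment counts (each segment already excludes blocked cells): a1→d2: 4; d2→f4: 6; product = 24.
That gives 24 routes.

24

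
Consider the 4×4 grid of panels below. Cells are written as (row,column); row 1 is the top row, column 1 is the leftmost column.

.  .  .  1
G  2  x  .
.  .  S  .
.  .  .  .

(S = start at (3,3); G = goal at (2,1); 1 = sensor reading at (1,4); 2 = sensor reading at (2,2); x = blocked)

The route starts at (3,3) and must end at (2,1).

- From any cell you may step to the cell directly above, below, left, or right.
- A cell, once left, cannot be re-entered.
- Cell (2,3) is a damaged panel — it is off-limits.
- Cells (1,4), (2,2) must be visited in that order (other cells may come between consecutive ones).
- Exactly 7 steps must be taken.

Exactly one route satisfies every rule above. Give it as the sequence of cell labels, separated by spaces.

The waypoints must appear in the order (1,4), (2,2), with no cell reused.
Route from (3,3): right 1 to (3,4), up 2 to (1,4), left 2 to (1,2), down 1 to (2,2), left 1 to (2,1) — 7 moves in all.
Check: order respected (1 at step 3, 2 at step 6); 7 moves as required.

(3,3) (3,4) (2,4) (1,4) (1,3) (1,2) (2,2) (2,1)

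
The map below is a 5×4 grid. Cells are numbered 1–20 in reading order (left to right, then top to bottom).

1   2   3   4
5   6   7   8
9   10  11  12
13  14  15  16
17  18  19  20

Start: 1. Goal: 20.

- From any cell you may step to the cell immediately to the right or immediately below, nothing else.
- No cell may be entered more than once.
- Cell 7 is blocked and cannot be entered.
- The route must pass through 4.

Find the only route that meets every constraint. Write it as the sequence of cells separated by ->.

Moves only go right or down, so the column and row indices never decrease.
Route from 1: 3× right (reaching 4), 4× down (reaching 20) — 7 moves in all.
Check: all required cells visited.

1 -> 2 -> 3 -> 4 -> 8 -> 12 -> 16 -> 20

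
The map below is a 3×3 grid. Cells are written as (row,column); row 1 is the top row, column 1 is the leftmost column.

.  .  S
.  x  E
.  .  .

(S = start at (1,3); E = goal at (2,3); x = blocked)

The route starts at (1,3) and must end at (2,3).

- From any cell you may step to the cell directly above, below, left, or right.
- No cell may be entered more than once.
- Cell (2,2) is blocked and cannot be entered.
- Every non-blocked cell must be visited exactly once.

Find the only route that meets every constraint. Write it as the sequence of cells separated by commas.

Need to visit all 8 open cells exactly once, starting at (1,3) and ending at (2,3).
Cell (1,2) has only two open neighbours ((1,1) and (1,3)), so the path must pass straight through it: one of those is the cell it's entered from and the other is where it exits.
Route from (1,3): 2× left (reaching (1,1)), 2× down (reaching (3,1)), 2× right (reaching (3,3)), up to (2,3) — 7 moves in all.
Check: all 8 open cells covered.

(1,3), (1,2), (1,1), (2,1), (3,1), (3,2), (3,3), (2,3)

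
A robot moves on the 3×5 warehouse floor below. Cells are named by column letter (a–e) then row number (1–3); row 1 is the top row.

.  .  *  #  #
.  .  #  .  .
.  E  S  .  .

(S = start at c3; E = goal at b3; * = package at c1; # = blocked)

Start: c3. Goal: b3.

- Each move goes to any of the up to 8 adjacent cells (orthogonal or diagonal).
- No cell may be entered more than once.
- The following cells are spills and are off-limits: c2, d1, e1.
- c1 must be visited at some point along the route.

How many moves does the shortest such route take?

Any route passes through c1 somewhere between c3 and b3. Summing Chebyshev distances along the two legs (c3 → c1 → b3) gives a lower bound of 2 + 2 = 4 moves.
A route of 4 moves achieves this: c3 → d2 → c1 → b2 → b3.
Since 4 matches the lower bound, it is optimal.

4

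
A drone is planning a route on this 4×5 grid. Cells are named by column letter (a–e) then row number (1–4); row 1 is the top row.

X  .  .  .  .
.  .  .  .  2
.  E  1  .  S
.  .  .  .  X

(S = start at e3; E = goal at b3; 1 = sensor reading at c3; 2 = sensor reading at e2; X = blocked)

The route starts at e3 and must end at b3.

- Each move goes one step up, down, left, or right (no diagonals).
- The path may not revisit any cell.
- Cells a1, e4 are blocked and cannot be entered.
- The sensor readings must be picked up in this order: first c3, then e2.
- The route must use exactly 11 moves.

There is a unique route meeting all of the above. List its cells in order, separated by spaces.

e3 d3 c3 c2 d2 e2 e1 d1 c1 b1 b2 b3

The waypoints must appear in the order c3, e2, with no cell reused.
Route from e3: 2× left (reaching c3), up to c2, 2× right (reaching e2), up to e1, 3× left (reaching b1), 2× down (reaching b3) — 11 moves in all.
Check: order respected (1 at step 2, 2 at step 5); 11 moves as required.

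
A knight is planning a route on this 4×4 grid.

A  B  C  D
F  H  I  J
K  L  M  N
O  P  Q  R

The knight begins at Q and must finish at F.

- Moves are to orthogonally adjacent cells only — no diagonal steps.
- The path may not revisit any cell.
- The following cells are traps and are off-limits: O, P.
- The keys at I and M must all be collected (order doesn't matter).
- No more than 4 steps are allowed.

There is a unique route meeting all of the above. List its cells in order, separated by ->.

Q -> M -> I -> H -> F

The 4-move cap with required stops at I, M leaves no slack for detours.
Route from Q: up 2 to I, left 2 to F — 4 moves in all.
Check: all required cells visited; 4 ≤ 4 moves.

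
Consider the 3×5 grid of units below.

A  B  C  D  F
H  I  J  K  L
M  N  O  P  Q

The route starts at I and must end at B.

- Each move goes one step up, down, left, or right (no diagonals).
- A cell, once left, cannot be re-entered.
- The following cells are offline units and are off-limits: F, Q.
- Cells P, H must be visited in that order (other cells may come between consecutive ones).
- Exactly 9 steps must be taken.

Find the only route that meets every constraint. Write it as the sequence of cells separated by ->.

The waypoints must appear in the order P, H, with no cell reused.
Route from I: right 2 to K, down 1 to P, left 3 to M, up 2 to A, right 1 to B — 9 moves in all.
Check: order respected (P at step 3, H at step 7); 9 moves as required.

I -> J -> K -> P -> O -> N -> M -> H -> A -> B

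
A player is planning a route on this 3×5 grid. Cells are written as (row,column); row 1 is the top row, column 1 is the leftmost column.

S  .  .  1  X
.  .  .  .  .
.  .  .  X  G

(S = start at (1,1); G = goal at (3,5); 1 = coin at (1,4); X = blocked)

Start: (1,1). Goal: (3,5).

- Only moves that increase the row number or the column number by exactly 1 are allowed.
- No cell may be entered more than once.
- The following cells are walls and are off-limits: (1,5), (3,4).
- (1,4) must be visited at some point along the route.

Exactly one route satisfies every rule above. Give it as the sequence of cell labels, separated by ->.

Moves only go right or down, so the column and row indices never decrease.
Route from (1,1): 3× right (reaching (1,4)), down to (2,4), right to (2,5), down to (3,5) — 6 moves in all.
Check: all required cells visited.

(1,1) -> (1,2) -> (1,3) -> (1,4) -> (2,4) -> (2,5) -> (3,5)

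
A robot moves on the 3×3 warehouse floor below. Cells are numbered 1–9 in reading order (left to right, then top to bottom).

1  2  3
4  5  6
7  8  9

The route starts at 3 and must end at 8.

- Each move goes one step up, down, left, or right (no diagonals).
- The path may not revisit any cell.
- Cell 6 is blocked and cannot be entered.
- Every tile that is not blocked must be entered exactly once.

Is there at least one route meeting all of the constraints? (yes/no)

Cell 9 has only one open neighbour but is neither the start nor the goal, so a Hamiltonian route would have to both enter and leave it through the same neighbour — impossible without revisiting.

no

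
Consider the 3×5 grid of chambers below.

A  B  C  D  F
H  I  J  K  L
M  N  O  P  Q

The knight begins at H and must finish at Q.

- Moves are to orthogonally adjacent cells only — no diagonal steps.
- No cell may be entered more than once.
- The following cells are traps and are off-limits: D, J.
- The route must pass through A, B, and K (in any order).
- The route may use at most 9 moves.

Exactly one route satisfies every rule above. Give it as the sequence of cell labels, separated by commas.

The budget equals the shortest possible length, so every move has to be on a shortest route through the required cells.
Route from H: up 1 to A, right 1 to B, down 2 to N, right 2 to P, up 1 to K, right 1 to L, down 1 to Q — 9 moves in all.
Check: all required cells visited; 9 ≤ 9 moves.

H, A, B, I, N, O, P, K, L, Q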